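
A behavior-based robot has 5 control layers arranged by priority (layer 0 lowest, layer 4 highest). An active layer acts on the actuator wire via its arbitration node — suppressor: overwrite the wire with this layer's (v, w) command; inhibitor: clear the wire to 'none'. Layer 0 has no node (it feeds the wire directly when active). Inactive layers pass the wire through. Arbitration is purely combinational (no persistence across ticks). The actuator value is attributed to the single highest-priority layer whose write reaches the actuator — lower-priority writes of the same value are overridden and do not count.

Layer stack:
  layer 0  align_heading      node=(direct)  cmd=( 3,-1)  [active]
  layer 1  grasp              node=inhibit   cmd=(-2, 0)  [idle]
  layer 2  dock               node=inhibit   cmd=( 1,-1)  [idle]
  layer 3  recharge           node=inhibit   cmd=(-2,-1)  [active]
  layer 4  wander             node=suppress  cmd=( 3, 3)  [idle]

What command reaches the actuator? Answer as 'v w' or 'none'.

L0 align_heading: active, feeds wire = (3, -1)
L1 grasp: idle → wire stays (3, -1)
L2 dock: idle → wire stays (3, -1)
L3 recharge: active, inhibitor → wire = none
L4 wander: idle → wire stays none
actuator = none

none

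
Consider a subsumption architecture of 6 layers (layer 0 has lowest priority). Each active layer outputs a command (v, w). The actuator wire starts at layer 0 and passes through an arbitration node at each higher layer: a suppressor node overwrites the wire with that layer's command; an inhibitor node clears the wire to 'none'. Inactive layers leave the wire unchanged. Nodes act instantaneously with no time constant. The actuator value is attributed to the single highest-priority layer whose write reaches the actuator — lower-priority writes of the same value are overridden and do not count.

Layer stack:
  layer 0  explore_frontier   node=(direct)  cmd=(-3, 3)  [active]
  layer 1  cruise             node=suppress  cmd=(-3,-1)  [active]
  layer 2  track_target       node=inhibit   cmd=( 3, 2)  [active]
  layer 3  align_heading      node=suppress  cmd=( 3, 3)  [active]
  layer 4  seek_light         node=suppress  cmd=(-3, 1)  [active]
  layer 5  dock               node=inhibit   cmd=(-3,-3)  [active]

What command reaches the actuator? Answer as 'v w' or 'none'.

layer 0 (explore_frontier) active — direct: (-3, 3)
layer 1 (cruise) active — suppresses: (-3, -1)
layer 2 (track_target) active — inhibits: none
layer 3 (align_heading) active — suppresses: (3, 3)
layer 4 (seek_light) active — suppresses: (-3, 1)
layer 5 (dock) active — inhibits: none
→ actuator none

none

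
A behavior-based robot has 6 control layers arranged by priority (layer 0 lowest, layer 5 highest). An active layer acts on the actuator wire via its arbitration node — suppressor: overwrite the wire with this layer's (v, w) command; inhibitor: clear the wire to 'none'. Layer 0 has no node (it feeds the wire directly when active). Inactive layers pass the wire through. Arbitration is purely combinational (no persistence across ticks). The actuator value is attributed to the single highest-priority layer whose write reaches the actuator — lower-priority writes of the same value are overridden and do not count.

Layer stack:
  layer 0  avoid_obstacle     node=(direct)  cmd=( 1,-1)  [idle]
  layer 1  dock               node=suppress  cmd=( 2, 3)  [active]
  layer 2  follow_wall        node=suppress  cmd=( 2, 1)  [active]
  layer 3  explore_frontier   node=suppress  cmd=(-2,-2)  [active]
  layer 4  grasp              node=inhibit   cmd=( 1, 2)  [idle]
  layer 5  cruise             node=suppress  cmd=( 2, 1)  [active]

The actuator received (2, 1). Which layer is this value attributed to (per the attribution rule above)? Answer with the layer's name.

[0] avoid_obstacle off; wire := none
[1] dock on (suppress); wire := (2, 3)
[2] follow_wall on (suppress); wire := (2, 1)
[3] explore_frontier on (suppress); wire := (-2, -2)
[4] grasp off; pass (-2, -2)
[5] cruise on (suppress); wire := (2, 1)
output (2, 1)
last writer: layer 5 = cruise

cruise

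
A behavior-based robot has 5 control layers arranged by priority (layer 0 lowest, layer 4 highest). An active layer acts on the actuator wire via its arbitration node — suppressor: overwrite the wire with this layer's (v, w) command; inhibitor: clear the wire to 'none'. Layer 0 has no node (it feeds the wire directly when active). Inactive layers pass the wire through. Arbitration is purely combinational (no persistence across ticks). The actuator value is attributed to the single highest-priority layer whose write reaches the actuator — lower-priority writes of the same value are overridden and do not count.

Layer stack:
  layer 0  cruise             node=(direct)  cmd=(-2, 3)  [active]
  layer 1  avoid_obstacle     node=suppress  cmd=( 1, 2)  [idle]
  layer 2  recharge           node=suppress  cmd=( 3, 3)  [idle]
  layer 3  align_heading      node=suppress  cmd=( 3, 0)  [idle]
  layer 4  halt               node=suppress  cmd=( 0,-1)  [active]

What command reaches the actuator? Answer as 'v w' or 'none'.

layer 0 (cruise) active — direct: (-2, 3)
layer 1 (avoid_obstacle) idle — unchanged: (-2, 3)
layer 2 (recharge) idle — unchanged: (-2, 3)
layer 3 (align_heading) idle — unchanged: (-2, 3)
layer 4 (halt) active — suppresses: (0, -1)
→ actuator (0, -1)

0 -1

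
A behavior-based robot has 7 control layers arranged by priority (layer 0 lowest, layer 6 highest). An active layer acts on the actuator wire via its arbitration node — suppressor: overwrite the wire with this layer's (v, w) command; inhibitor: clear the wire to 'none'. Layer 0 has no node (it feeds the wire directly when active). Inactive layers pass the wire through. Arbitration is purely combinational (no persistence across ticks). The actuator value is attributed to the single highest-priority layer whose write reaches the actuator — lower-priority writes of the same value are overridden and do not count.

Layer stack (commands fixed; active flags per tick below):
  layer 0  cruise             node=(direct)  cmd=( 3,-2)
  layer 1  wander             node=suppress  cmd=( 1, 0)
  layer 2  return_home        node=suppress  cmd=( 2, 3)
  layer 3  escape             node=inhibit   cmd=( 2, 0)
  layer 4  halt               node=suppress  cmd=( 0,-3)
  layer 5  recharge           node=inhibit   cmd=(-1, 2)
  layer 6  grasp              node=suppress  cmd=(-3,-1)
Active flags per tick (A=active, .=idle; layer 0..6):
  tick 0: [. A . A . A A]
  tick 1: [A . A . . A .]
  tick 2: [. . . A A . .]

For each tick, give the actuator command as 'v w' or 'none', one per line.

-3 -1
none
0 -3

tick 0:
  [0] cruise off; wire := none
  [1] wander on (suppress); wire := (1, 0)
  [2] return_home off; pass (1, 0)
  [3] escape on (inhibit); wire := none
  [4] halt off; pass none
  [5] recharge on (inhibit); wire := none
  [6] grasp on (suppress); wire := (-3, -1)
  output (-3, -1)
tick 1:
  [0] cruise on; wire := (3, -2)
  [1] wander off; pass (3, -2)
  [2] return_home on (suppress); wire := (2, 3)
  [3] escape off; pass (2, 3)
  [4] halt off; pass (2, 3)
  [5] recharge on (inhibit); wire := none
  [6] grasp off; pass none
  output none
tick 2:
  [0] cruise off; wire := none
  [1] wander off; pass none
  [2] return_home off; pass none
  [3] escape on (inhibit); wire := none
  [4] halt on (suppress); wire := (0, -3)
  [5] recharge off; pass (0, -3)
  [6] grasp off; pass (0, -3)
  output (0, -3)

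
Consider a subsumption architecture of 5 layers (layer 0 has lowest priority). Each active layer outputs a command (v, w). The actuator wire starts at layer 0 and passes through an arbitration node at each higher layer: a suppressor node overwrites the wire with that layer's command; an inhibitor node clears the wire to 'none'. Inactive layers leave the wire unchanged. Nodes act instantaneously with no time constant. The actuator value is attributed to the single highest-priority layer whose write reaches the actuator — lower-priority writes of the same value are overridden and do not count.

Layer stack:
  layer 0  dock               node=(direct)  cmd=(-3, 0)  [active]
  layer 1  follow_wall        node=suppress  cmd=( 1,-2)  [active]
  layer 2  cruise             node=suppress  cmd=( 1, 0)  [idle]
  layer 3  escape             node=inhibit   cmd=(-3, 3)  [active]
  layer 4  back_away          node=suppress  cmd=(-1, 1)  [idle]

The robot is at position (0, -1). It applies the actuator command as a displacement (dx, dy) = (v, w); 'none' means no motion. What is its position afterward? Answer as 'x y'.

layer 0 (dock) active — direct: (-3, 0)
layer 1 (follow_wall) active — suppresses: (1, -2)
layer 2 (cruise) idle — unchanged: (1, -2)
layer 3 (escape) active — inhibits: none
layer 4 (back_away) idle — unchanged: none
→ actuator none
position: (0, -1) + none = (0, -1)

0 -1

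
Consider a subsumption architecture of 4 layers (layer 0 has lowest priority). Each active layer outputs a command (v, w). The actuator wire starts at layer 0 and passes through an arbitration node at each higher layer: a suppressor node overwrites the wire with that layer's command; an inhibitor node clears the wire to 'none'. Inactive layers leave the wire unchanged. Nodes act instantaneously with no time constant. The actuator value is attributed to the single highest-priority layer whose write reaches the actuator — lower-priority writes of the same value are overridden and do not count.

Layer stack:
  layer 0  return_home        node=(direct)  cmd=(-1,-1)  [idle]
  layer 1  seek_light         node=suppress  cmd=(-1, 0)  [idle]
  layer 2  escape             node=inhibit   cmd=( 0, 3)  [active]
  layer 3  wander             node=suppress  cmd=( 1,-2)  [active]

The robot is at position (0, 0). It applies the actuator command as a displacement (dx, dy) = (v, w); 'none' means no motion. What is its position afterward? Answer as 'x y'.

1 -2

[0] return_home off; wire := none
[1] seek_light off; pass none
[2] escape on (inhibit); wire := none
[3] wander on (suppress); wire := (1, -2)
output (1, -2)
position: (0, 0) + (1, -2) = (1, -2)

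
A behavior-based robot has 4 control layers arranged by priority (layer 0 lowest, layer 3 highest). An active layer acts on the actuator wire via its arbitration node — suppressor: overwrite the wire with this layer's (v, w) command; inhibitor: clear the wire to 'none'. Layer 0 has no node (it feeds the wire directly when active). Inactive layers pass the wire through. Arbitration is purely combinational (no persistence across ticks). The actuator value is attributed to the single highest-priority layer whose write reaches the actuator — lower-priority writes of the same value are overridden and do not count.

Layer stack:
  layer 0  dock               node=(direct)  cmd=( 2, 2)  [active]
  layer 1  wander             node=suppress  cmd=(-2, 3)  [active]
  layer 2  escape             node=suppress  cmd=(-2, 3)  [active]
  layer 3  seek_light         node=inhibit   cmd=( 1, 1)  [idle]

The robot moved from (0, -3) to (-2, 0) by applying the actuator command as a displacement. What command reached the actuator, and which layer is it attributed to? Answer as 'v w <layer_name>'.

displacement = (-2, 0) − (0, -3) = (-2, 3)
[0] dock on; wire := (2, 2)
[1] wander on (suppress); wire := (-2, 3)
[2] escape on (suppress); wire := (-2, 3)
[3] seek_light off; pass (-2, 3)
output (-2, 3) — from layer 2 (escape)

-2 3 escape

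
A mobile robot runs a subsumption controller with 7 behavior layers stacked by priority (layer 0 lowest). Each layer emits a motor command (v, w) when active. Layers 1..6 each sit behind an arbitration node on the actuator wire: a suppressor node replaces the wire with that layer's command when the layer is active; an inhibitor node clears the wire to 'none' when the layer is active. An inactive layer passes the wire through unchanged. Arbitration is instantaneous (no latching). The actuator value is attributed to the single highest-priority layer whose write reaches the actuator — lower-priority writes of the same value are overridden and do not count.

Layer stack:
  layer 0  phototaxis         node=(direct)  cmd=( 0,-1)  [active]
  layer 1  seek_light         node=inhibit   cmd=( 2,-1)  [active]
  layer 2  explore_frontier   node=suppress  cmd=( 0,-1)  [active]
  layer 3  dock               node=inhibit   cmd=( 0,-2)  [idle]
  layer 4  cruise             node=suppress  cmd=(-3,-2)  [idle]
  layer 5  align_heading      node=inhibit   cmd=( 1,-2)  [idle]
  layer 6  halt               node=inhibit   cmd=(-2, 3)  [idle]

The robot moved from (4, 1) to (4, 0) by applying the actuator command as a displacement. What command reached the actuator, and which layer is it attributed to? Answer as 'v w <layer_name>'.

displacement = (4, 0) − (4, 1) = (0, -1)
L0 phototaxis: active, feeds wire = (0, -1)
L1 seek_light: active, inhibitor → wire = none
L2 explore_frontier: active, suppressor → wire = (0, -1)
L3 dock: idle → wire stays (0, -1)
L4 cruise: idle → wire stays (0, -1)
L5 align_heading: idle → wire stays (0, -1)
L6 halt: idle → wire stays (0, -1)
actuator = (0, -1) — from layer 2 (explore_frontier)

0 -1 explore_frontier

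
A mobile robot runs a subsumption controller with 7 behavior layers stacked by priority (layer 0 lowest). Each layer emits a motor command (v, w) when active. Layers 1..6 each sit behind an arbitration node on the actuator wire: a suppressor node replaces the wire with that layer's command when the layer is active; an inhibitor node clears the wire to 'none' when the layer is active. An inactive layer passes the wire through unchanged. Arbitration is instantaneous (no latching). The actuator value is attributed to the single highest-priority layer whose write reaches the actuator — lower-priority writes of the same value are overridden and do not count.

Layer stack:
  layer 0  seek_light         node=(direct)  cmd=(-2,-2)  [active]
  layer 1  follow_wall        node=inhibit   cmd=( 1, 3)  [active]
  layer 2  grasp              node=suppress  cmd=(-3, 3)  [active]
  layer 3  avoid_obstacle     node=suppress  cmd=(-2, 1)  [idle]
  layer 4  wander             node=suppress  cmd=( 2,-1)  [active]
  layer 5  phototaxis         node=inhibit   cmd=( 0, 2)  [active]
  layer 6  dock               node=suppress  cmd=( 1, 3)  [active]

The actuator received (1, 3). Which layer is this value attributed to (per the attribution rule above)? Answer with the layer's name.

dock

layer 0 (seek_light) active — direct: (-2, -2)
layer 1 (follow_wall) active — inhibits: none
layer 2 (grasp) active — suppresses: (-3, 3)
layer 3 (avoid_obstacle) idle — unchanged: (-3, 3)
layer 4 (wander) active — suppresses: (2, -1)
layer 5 (phototaxis) active — inhibits: none
layer 6 (dock) active — suppresses: (1, 3)
→ actuator (1, 3)
last writer: layer 6 = dock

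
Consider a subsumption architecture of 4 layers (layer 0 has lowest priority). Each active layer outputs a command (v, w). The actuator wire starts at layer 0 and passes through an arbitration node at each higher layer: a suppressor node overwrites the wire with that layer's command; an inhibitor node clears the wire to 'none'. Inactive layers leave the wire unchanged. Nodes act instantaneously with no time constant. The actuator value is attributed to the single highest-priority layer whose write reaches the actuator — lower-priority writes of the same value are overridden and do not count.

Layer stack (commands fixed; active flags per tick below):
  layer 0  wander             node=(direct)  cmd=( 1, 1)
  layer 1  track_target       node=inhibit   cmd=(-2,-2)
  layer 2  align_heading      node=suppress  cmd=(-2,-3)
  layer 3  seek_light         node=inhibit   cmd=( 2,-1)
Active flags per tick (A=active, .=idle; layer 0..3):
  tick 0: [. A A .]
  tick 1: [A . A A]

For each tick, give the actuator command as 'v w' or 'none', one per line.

-2 -3
none

tick 0:
  L0 wander: idle → wire = none
  L1 track_target: active, inhibitor → wire = none
  L2 align_heading: active, suppressor → wire = (-2, -3)
  L3 seek_light: idle → wire stays (-2, -3)
  actuator = (-2, -3)
tick 1:
  L0 wander: active, feeds wire = (1, 1)
  L1 track_target: idle → wire stays (1, 1)
  L2 align_heading: active, suppressor → wire = (-2, -3)
  L3 seek_light: active, inhibitor → wire = none
  actuator = none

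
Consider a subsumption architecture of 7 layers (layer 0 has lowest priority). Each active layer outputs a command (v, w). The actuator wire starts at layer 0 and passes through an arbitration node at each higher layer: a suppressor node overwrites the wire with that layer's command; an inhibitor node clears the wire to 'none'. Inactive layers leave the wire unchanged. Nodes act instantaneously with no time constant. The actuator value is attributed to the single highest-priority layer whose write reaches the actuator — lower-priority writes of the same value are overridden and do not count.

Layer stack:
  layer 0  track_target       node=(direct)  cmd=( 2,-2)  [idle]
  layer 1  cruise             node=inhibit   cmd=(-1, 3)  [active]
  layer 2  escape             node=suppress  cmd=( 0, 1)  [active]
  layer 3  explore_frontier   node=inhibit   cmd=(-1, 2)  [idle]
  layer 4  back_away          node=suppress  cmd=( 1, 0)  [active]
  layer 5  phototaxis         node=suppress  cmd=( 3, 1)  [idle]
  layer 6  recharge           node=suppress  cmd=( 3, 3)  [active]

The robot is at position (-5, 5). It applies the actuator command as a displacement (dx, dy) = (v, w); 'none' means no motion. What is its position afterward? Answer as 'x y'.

-2 8

[0] track_target off; wire := none
[1] cruise on (inhibit); wire := none
[2] escape on (suppress); wire := (0, 1)
[3] explore_frontier off; pass (0, 1)
[4] back_away on (suppress); wire := (1, 0)
[5] phototaxis off; pass (1, 0)
[6] recharge on (suppress); wire := (3, 3)
output (3, 3)
position: (-5, 5) + (3, 3) = (-2, 8)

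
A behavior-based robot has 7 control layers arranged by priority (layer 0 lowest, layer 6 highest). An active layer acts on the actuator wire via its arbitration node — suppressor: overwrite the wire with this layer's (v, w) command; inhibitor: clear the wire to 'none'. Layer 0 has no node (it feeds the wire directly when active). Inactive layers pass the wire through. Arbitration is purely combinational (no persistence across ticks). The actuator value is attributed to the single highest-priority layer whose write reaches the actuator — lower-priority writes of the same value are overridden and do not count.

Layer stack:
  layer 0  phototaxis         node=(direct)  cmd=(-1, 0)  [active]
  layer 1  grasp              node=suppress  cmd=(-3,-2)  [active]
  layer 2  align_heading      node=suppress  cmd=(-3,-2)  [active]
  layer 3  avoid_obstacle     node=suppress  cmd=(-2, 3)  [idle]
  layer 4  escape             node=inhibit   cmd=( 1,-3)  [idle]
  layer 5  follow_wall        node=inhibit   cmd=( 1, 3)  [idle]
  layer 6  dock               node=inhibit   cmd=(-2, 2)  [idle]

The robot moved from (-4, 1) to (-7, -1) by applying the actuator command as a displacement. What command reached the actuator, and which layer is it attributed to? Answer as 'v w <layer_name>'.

displacement = (-7, -1) − (-4, 1) = (-3, -2)
[0] phototaxis on; wire := (-1, 0)
[1] grasp on (suppress); wire := (-3, -2)
[2] align_heading on (suppress); wire := (-3, -2)
[3] avoid_obstacle off; pass (-3, -2)
[4] escape off; pass (-3, -2)
[5] follow_wall off; pass (-3, -2)
[6] dock off; pass (-3, -2)
output (-3, -2) — from layer 2 (align_heading)

-3 -2 align_heading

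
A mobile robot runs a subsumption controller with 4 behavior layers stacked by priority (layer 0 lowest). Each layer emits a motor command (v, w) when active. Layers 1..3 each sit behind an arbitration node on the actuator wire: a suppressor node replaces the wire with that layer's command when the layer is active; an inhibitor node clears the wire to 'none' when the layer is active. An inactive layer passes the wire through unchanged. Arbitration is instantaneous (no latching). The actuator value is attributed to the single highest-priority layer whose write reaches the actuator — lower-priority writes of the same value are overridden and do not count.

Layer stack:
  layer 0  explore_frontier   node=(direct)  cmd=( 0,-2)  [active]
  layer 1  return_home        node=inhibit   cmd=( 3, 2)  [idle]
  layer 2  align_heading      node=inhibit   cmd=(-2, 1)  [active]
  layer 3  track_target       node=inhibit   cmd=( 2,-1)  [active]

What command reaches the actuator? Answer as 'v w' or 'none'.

none

L0 explore_frontier: active, feeds wire = (0, -2)
L1 return_home: idle → wire stays (0, -2)
L2 align_heading: active, inhibitor → wire = none
L3 track_target: active, inhibitor → wire = none
actuator = none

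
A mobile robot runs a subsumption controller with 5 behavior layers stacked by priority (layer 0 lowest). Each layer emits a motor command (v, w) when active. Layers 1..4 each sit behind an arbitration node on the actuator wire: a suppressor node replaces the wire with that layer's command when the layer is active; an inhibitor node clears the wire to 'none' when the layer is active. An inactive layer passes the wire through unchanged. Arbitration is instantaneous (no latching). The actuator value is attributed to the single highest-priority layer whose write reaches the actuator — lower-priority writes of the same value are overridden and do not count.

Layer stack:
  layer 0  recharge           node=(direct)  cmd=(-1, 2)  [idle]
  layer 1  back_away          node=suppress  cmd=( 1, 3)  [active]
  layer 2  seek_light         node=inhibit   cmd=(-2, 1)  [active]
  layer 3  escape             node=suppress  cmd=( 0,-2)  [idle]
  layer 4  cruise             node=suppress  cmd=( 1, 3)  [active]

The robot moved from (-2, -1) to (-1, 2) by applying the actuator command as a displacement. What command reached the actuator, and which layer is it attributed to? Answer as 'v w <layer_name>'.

displacement = (-1, 2) − (-2, -1) = (1, 3)
L0 recharge: idle → wire = none
L1 back_away: active, suppressor → wire = (1, 3)
L2 seek_light: active, inhibitor → wire = none
L3 escape: idle → wire stays none
L4 cruise: active, suppressor → wire = (1, 3)
actuator = (1, 3) — from layer 4 (cruise)

1 3 cruise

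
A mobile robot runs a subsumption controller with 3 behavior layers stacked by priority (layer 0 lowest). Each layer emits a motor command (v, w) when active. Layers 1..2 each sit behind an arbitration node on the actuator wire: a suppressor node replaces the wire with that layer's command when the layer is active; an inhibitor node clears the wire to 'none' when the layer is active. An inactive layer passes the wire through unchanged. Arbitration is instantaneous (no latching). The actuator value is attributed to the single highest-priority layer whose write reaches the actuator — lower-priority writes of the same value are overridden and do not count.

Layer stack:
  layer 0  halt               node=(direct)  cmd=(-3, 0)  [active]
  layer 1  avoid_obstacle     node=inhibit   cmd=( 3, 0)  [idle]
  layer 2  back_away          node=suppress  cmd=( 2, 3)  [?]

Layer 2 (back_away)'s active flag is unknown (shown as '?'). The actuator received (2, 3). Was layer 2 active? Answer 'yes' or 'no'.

yes

If layer 2 is active=yes:
  actuator would be (2, 3)
If layer 2 is active=no:
  actuator would be (-3, 0)
Observed (2, 3), so layer 2 was active.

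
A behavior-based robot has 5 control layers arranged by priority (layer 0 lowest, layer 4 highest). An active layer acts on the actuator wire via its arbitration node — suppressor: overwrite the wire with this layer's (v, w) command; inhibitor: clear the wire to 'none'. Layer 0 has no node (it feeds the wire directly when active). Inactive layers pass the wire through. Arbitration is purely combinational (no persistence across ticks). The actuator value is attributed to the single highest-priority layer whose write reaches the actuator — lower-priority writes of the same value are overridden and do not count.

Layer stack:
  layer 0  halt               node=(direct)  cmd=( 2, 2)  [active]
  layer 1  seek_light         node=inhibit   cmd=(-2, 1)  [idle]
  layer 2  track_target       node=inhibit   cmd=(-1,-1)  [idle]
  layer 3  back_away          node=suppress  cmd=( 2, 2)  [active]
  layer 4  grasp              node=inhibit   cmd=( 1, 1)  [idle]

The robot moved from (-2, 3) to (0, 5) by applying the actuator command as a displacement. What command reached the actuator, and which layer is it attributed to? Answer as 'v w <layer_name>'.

displacement = (0, 5) − (-2, 3) = (2, 2)
layer 0 (halt) active — direct: (2, 2)
layer 1 (seek_light) idle — unchanged: (2, 2)
layer 2 (track_target) idle — unchanged: (2, 2)
layer 3 (back_away) active — suppresses: (2, 2)
layer 4 (grasp) idle — unchanged: (2, 2)
→ actuator (2, 2) — from layer 3 (back_away)

2 2 back_away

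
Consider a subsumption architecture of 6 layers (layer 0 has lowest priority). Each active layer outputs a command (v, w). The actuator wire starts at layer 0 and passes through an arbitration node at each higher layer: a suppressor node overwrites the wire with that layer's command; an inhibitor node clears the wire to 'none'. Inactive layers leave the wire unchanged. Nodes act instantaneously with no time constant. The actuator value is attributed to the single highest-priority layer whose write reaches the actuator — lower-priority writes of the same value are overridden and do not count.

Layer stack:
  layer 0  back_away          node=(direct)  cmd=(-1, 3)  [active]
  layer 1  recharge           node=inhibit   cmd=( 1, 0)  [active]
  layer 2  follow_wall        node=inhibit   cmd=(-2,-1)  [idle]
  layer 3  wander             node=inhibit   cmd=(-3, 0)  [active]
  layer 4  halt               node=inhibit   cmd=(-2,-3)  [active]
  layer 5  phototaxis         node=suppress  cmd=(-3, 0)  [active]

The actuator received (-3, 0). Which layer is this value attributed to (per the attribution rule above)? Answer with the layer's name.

phototaxis

layer 0 (back_away) active — direct: (-1, 3)
layer 1 (recharge) active — inhibits: none
layer 2 (follow_wall) idle — unchanged: none
layer 3 (wander) active — inhibits: none
layer 4 (halt) active — inhibits: none
layer 5 (phototaxis) active — suppresses: (-3, 0)
→ actuator (-3, 0)
last writer: layer 5 = phototaxis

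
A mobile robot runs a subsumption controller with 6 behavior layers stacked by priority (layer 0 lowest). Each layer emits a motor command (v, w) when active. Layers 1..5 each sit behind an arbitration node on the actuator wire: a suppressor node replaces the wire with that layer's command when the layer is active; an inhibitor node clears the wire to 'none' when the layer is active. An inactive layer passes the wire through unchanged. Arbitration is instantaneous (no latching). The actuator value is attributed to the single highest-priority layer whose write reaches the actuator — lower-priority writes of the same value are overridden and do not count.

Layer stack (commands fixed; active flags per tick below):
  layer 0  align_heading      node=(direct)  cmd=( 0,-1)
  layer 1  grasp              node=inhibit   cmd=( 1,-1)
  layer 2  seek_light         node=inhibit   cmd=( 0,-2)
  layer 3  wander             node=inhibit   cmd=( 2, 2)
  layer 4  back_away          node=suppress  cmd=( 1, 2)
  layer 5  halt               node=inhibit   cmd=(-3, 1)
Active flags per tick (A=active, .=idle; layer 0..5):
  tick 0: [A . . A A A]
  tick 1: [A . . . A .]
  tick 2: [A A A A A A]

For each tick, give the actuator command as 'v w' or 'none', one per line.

none
1 2
none

tick 0:
  [0] align_heading on; wire := (0, -1)
  [1] grasp off; pass (0, -1)
  [2] seek_light off; pass (0, -1)
  [3] wander on (inhibit); wire := none
  [4] back_away on (suppress); wire := (1, 2)
  [5] halt on (inhibit); wire := none
  output none
tick 1:
  [0] align_heading on; wire := (0, -1)
  [1] grasp off; pass (0, -1)
  [2] seek_light off; pass (0, -1)
  [3] wander off; pass (0, -1)
  [4] back_away on (suppress); wire := (1, 2)
  [5] halt off; pass (1, 2)
  output (1, 2)
tick 2:
  [0] align_heading on; wire := (0, -1)
  [1] grasp on (inhibit); wire := none
  [2] seek_light on (inhibit); wire := none
  [3] wander on (inhibit); wire := none
  [4] back_away on (suppress); wire := (1, 2)
  [5] halt on (inhibit); wire := none
  output none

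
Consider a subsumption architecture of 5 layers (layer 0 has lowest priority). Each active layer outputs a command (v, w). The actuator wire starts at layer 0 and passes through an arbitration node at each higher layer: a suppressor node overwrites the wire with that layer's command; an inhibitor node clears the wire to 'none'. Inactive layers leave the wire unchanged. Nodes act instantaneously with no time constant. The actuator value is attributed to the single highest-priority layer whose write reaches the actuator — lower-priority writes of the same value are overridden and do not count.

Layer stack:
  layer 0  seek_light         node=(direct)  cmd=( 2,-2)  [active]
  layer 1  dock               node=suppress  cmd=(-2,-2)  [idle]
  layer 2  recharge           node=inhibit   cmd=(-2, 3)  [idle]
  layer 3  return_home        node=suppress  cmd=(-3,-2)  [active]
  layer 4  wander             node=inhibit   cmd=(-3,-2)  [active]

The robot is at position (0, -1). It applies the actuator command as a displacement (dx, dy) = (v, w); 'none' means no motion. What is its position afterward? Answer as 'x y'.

0 -1

L0 seek_light: active, feeds wire = (2, -2)
L1 dock: idle → wire stays (2, -2)
L2 recharge: idle → wire stays (2, -2)
L3 return_home: active, suppressor → wire = (-3, -2)
L4 wander: active, inhibitor → wire = none
actuator = none
position: (0, -1) + none = (0, -1)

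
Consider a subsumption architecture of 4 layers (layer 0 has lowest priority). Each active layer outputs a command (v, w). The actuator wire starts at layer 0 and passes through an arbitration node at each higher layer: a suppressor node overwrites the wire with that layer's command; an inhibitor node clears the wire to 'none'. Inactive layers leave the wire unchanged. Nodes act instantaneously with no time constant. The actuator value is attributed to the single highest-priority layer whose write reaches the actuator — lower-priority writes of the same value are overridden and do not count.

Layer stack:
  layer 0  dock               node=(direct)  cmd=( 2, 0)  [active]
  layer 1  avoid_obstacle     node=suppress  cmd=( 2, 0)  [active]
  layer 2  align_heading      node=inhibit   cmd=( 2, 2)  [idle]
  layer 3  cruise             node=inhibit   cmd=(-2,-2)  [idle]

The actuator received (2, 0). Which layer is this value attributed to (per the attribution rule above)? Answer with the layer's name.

avoid_obstacle

[0] dock on; wire := (2, 0)
[1] avoid_obstacle on (suppress); wire := (2, 0)
[2] align_heading off; pass (2, 0)
[3] cruise off; pass (2, 0)
output (2, 0)
last writer: layer 1 = avoid_obstacle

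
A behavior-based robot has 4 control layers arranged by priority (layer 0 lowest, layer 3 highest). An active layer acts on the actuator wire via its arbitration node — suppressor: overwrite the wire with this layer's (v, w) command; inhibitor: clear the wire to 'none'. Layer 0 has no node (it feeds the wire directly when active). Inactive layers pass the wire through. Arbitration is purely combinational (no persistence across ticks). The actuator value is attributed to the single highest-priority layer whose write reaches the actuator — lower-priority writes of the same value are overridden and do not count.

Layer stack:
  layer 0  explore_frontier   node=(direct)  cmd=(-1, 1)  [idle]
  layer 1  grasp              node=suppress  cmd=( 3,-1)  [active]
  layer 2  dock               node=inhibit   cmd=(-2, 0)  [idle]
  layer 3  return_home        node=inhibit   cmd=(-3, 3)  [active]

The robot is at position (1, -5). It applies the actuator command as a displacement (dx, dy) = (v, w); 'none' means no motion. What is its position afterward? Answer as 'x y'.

layer 0 (explore_frontier) idle — none
layer 1 (grasp) active — suppresses: (3, -1)
layer 2 (dock) idle — unchanged: (3, -1)
layer 3 (return_home) active — inhibits: none
→ actuator none
position: (1, -5) + none = (1, -5)

1 -5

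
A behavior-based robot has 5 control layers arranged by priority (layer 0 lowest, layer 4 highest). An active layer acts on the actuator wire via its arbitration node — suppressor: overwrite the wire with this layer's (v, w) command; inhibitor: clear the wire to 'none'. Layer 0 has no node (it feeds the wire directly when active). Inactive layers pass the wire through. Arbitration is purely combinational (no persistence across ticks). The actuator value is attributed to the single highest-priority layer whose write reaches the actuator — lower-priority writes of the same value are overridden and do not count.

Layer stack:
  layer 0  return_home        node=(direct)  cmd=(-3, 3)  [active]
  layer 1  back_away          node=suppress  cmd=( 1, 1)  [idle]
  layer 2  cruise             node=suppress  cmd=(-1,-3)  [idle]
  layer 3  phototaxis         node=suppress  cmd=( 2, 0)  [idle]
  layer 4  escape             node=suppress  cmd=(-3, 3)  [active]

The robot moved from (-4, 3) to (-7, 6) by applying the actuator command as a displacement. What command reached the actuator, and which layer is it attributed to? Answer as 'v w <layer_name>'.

-3 3 escape

displacement = (-7, 6) − (-4, 3) = (-3, 3)
layer 0 (return_home) active — direct: (-3, 3)
layer 1 (back_away) idle — unchanged: (-3, 3)
layer 2 (cruise) idle — unchanged: (-3, 3)
layer 3 (phototaxis) idle — unchanged: (-3, 3)
layer 4 (escape) active — suppresses: (-3, 3)
→ actuator (-3, 3) — from layer 4 (escape)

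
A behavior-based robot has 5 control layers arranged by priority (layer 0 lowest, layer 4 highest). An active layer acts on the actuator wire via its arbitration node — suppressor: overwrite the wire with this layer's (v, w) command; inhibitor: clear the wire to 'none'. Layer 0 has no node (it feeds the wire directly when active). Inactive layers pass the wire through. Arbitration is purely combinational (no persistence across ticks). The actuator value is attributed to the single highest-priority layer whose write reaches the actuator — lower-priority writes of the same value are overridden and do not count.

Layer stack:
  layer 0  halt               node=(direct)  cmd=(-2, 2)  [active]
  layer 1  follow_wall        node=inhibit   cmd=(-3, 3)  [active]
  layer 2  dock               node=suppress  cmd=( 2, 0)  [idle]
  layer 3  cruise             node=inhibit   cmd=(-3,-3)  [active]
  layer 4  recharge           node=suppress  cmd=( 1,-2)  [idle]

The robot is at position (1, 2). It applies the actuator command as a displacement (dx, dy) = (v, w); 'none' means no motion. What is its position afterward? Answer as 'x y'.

1 2

[0] halt on; wire := (-2, 2)
[1] follow_wall on (inhibit); wire := none
[2] dock off; pass none
[3] cruise on (inhibit); wire := none
[4] recharge off; pass none
output none
position: (1, 2) + none = (1, 2)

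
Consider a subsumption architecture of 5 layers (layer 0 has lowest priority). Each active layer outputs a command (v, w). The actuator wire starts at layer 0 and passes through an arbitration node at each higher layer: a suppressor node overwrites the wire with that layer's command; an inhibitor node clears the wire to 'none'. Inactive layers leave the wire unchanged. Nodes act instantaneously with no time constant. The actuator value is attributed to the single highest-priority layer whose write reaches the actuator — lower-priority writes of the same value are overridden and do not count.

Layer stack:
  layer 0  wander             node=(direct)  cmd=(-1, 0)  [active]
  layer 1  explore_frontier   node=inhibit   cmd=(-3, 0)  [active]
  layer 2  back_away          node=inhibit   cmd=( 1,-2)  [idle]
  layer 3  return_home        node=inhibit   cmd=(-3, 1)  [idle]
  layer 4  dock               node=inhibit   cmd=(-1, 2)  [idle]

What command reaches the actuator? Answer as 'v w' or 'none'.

none

[0] wander on; wire := (-1, 0)
[1] explore_frontier on (inhibit); wire := none
[2] back_away off; pass none
[3] return_home off; pass none
[4] dock off; pass none
output none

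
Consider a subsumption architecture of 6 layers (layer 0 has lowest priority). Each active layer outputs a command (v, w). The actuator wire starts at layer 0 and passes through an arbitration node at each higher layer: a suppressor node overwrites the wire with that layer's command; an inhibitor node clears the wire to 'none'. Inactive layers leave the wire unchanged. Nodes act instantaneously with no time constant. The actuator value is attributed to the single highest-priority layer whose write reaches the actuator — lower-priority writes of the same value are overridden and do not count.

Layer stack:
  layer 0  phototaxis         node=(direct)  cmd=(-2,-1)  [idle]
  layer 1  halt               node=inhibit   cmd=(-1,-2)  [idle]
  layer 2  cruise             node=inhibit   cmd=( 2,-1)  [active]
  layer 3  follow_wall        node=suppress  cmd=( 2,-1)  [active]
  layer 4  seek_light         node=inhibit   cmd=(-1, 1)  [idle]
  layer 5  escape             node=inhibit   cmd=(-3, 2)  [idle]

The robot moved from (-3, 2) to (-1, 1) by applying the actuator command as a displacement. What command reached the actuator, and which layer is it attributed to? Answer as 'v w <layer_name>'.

2 -1 follow_wall

displacement = (-1, 1) − (-3, 2) = (2, -1)
[0] phototaxis off; wire := none
[1] halt off; pass none
[2] cruise on (inhibit); wire := none
[3] follow_wall on (suppress); wire := (2, -1)
[4] seek_light off; pass (2, -1)
[5] escape off; pass (2, -1)
output (2, -1) — from layer 3 (follow_wall)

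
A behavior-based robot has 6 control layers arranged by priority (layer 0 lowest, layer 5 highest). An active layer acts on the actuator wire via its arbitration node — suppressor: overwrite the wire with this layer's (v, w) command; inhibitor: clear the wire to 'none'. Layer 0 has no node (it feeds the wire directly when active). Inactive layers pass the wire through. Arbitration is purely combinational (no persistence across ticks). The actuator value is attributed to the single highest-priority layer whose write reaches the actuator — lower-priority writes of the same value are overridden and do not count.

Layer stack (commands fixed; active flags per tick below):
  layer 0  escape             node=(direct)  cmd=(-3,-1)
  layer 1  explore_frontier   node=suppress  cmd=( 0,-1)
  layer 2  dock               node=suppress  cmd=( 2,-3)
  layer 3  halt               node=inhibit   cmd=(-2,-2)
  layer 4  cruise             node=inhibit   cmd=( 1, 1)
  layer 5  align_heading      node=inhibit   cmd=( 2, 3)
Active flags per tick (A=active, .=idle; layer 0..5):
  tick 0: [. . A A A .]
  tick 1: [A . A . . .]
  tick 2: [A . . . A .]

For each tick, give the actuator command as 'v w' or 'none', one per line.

tick 0:
  layer 0 (escape) idle — none
  layer 1 (explore_frontier) idle — unchanged: none
  layer 2 (dock) active — suppresses: (2, -3)
  layer 3 (halt) active — inhibits: none
  layer 4 (cruise) active — inhibits: none
  layer 5 (align_heading) idle — unchanged: none
  → actuator none
tick 1:
  layer 0 (escape) active — direct: (-3, -1)
  layer 1 (explore_frontier) idle — unchanged: (-3, -1)
  layer 2 (dock) active — suppresses: (2, -3)
  layer 3 (halt) idle — unchanged: (2, -3)
  layer 4 (cruise) idle — unchanged: (2, -3)
  layer 5 (align_heading) idle — unchanged: (2, -3)
  → actuator (2, -3)
tick 2:
  layer 0 (escape) active — direct: (-3, -1)
  layer 1 (explore_frontier) idle — unchanged: (-3, -1)
  layer 2 (dock) idle — unchanged: (-3, -1)
  layer 3 (halt) idle — unchanged: (-3, -1)
  layer 4 (cruise) active — inhibits: none
  layer 5 (align_heading) idle — unchanged: none
  → actuator none

none
2 -3
none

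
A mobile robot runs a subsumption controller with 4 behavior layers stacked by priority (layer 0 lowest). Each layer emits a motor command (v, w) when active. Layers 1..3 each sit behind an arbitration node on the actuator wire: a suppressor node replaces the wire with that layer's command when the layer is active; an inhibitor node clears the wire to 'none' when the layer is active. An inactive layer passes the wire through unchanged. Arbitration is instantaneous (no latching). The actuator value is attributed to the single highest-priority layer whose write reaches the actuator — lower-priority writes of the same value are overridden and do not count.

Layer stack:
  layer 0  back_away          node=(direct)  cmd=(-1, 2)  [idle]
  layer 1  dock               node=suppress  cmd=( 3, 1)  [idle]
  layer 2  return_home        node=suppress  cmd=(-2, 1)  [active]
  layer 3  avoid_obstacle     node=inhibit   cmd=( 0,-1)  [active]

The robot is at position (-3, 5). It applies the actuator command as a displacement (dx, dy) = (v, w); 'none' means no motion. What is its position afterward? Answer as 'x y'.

-3 5

L0 back_away: idle → wire = none
L1 dock: idle → wire stays none
L2 return_home: active, suppressor → wire = (-2, 1)
L3 avoid_obstacle: active, inhibitor → wire = none
actuator = none
position: (-3, 5) + none = (-3, 5)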